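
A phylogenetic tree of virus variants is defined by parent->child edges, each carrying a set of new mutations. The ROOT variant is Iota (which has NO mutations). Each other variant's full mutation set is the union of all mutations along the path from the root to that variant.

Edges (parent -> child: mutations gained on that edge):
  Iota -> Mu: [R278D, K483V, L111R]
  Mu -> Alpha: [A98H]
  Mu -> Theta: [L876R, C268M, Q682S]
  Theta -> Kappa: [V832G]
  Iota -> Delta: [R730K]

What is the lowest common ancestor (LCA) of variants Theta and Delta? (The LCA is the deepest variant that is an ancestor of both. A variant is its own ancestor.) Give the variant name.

Answer: Iota

Derivation:
Path from root to Theta: Iota -> Mu -> Theta
  ancestors of Theta: {Iota, Mu, Theta}
Path from root to Delta: Iota -> Delta
  ancestors of Delta: {Iota, Delta}
Common ancestors: {Iota}
Walk up from Delta: Delta (not in ancestors of Theta), Iota (in ancestors of Theta)
Deepest common ancestor (LCA) = Iota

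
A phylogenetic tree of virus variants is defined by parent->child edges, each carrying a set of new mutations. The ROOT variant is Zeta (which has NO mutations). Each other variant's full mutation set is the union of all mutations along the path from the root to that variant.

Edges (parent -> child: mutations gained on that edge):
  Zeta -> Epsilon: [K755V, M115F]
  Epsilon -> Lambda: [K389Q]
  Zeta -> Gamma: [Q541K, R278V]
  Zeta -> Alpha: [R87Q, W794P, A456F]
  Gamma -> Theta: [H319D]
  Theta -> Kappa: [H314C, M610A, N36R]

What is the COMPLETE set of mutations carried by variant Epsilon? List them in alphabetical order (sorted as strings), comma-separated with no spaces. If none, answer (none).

Answer: K755V,M115F

Derivation:
At Zeta: gained [] -> total []
At Epsilon: gained ['K755V', 'M115F'] -> total ['K755V', 'M115F']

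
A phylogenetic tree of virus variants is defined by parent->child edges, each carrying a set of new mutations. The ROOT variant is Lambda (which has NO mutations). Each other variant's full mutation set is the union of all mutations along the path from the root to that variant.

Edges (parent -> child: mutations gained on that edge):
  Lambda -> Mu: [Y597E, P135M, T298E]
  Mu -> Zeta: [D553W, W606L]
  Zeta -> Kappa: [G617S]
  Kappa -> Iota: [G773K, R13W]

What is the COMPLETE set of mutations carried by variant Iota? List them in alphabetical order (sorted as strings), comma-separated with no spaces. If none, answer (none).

At Lambda: gained [] -> total []
At Mu: gained ['Y597E', 'P135M', 'T298E'] -> total ['P135M', 'T298E', 'Y597E']
At Zeta: gained ['D553W', 'W606L'] -> total ['D553W', 'P135M', 'T298E', 'W606L', 'Y597E']
At Kappa: gained ['G617S'] -> total ['D553W', 'G617S', 'P135M', 'T298E', 'W606L', 'Y597E']
At Iota: gained ['G773K', 'R13W'] -> total ['D553W', 'G617S', 'G773K', 'P135M', 'R13W', 'T298E', 'W606L', 'Y597E']

Answer: D553W,G617S,G773K,P135M,R13W,T298E,W606L,Y597E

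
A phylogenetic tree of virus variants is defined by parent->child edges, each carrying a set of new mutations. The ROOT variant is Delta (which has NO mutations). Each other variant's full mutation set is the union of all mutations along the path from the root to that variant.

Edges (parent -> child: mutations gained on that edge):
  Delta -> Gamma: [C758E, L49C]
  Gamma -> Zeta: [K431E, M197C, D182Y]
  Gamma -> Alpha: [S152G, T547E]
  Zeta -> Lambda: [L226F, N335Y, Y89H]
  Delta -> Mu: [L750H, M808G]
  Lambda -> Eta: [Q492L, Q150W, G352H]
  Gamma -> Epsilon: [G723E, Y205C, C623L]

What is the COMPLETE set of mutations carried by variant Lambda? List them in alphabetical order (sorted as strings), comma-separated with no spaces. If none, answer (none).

At Delta: gained [] -> total []
At Gamma: gained ['C758E', 'L49C'] -> total ['C758E', 'L49C']
At Zeta: gained ['K431E', 'M197C', 'D182Y'] -> total ['C758E', 'D182Y', 'K431E', 'L49C', 'M197C']
At Lambda: gained ['L226F', 'N335Y', 'Y89H'] -> total ['C758E', 'D182Y', 'K431E', 'L226F', 'L49C', 'M197C', 'N335Y', 'Y89H']

Answer: C758E,D182Y,K431E,L226F,L49C,M197C,N335Y,Y89H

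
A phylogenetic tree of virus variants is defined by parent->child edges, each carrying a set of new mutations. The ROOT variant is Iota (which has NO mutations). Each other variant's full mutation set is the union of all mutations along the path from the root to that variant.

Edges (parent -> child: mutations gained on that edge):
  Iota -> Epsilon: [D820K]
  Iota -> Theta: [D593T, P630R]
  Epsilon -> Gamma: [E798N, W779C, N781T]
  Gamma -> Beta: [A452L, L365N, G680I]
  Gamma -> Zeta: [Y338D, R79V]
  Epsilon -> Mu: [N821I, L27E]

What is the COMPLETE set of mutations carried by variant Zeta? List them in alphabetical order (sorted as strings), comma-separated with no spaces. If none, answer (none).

Answer: D820K,E798N,N781T,R79V,W779C,Y338D

Derivation:
At Iota: gained [] -> total []
At Epsilon: gained ['D820K'] -> total ['D820K']
At Gamma: gained ['E798N', 'W779C', 'N781T'] -> total ['D820K', 'E798N', 'N781T', 'W779C']
At Zeta: gained ['Y338D', 'R79V'] -> total ['D820K', 'E798N', 'N781T', 'R79V', 'W779C', 'Y338D']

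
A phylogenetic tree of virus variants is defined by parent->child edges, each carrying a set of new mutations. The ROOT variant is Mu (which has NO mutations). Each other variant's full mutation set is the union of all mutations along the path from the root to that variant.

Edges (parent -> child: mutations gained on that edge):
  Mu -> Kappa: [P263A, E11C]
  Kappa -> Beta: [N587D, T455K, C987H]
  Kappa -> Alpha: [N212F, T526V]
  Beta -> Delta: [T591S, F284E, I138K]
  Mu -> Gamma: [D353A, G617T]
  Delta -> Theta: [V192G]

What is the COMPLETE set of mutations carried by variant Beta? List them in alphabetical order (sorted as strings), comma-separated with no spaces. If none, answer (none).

At Mu: gained [] -> total []
At Kappa: gained ['P263A', 'E11C'] -> total ['E11C', 'P263A']
At Beta: gained ['N587D', 'T455K', 'C987H'] -> total ['C987H', 'E11C', 'N587D', 'P263A', 'T455K']

Answer: C987H,E11C,N587D,P263A,T455K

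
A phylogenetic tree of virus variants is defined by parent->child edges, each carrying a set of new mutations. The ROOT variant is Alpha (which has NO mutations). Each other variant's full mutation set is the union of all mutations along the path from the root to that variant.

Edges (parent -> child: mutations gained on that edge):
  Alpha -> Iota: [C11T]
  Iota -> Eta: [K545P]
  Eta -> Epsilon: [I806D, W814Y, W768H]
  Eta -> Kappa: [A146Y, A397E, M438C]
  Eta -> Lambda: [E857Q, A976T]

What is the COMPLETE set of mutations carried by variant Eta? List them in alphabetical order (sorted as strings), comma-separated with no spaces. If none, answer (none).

Answer: C11T,K545P

Derivation:
At Alpha: gained [] -> total []
At Iota: gained ['C11T'] -> total ['C11T']
At Eta: gained ['K545P'] -> total ['C11T', 'K545P']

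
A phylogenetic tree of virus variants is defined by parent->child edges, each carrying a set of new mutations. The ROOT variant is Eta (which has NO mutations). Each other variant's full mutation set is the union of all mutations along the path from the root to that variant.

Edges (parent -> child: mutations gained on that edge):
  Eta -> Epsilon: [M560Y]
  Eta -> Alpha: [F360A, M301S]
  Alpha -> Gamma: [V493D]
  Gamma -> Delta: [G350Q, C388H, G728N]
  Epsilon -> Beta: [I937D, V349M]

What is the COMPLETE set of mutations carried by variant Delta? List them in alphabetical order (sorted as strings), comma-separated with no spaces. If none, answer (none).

Answer: C388H,F360A,G350Q,G728N,M301S,V493D

Derivation:
At Eta: gained [] -> total []
At Alpha: gained ['F360A', 'M301S'] -> total ['F360A', 'M301S']
At Gamma: gained ['V493D'] -> total ['F360A', 'M301S', 'V493D']
At Delta: gained ['G350Q', 'C388H', 'G728N'] -> total ['C388H', 'F360A', 'G350Q', 'G728N', 'M301S', 'V493D']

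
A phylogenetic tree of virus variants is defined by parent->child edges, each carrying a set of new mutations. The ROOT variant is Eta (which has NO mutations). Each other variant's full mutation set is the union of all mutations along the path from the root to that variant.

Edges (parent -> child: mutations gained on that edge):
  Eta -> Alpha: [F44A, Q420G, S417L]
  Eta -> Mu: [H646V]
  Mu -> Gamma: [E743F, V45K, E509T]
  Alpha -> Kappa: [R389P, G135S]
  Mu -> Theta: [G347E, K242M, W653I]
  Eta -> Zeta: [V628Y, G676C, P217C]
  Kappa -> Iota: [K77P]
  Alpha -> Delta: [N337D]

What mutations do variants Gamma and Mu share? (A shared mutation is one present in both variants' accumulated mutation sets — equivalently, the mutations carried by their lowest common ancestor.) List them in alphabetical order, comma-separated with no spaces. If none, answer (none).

Accumulating mutations along path to Gamma:
  At Eta: gained [] -> total []
  At Mu: gained ['H646V'] -> total ['H646V']
  At Gamma: gained ['E743F', 'V45K', 'E509T'] -> total ['E509T', 'E743F', 'H646V', 'V45K']
Mutations(Gamma) = ['E509T', 'E743F', 'H646V', 'V45K']
Accumulating mutations along path to Mu:
  At Eta: gained [] -> total []
  At Mu: gained ['H646V'] -> total ['H646V']
Mutations(Mu) = ['H646V']
Intersection: ['E509T', 'E743F', 'H646V', 'V45K'] ∩ ['H646V'] = ['H646V']

Answer: H646V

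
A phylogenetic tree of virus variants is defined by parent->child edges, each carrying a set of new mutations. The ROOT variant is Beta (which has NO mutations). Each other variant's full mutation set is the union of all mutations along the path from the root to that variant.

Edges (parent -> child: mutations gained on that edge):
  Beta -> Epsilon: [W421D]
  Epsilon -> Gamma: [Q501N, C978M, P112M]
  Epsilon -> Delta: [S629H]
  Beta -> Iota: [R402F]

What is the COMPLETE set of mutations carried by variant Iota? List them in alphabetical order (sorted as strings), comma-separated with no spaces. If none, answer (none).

Answer: R402F

Derivation:
At Beta: gained [] -> total []
At Iota: gained ['R402F'] -> total ['R402F']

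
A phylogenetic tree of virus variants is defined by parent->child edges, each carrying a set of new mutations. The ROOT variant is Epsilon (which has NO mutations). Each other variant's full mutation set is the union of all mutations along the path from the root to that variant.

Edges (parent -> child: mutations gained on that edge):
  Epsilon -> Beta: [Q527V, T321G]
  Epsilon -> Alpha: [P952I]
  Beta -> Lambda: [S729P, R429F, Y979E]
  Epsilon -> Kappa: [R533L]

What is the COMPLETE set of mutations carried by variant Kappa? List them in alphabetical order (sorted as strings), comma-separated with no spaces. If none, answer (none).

At Epsilon: gained [] -> total []
At Kappa: gained ['R533L'] -> total ['R533L']

Answer: R533L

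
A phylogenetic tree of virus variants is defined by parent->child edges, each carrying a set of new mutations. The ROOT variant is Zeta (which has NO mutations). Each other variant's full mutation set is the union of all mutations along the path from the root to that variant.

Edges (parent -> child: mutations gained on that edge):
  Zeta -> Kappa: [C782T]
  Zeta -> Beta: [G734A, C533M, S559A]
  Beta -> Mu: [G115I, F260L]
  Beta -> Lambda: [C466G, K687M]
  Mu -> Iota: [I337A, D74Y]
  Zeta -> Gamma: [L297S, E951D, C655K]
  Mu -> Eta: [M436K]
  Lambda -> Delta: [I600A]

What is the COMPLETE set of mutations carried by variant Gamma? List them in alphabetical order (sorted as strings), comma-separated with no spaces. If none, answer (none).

At Zeta: gained [] -> total []
At Gamma: gained ['L297S', 'E951D', 'C655K'] -> total ['C655K', 'E951D', 'L297S']

Answer: C655K,E951D,L297S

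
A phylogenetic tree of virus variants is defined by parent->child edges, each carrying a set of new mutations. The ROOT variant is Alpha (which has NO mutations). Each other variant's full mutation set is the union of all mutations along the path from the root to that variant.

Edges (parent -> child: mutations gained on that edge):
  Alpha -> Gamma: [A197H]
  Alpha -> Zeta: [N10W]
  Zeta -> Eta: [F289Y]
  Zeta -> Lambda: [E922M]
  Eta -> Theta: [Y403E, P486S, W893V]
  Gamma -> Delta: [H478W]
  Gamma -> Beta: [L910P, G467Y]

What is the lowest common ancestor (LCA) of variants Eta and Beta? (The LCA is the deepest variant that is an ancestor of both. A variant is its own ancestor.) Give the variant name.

Answer: Alpha

Derivation:
Path from root to Eta: Alpha -> Zeta -> Eta
  ancestors of Eta: {Alpha, Zeta, Eta}
Path from root to Beta: Alpha -> Gamma -> Beta
  ancestors of Beta: {Alpha, Gamma, Beta}
Common ancestors: {Alpha}
Walk up from Beta: Beta (not in ancestors of Eta), Gamma (not in ancestors of Eta), Alpha (in ancestors of Eta)
Deepest common ancestor (LCA) = Alpha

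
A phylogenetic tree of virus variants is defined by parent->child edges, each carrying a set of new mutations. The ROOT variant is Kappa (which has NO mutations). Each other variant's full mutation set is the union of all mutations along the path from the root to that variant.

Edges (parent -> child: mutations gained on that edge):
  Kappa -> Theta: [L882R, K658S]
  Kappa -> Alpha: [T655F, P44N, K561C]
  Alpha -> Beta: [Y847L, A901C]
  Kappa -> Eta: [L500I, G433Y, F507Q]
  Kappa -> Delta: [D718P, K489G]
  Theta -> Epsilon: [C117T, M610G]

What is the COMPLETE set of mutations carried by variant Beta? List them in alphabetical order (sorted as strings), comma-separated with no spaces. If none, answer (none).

At Kappa: gained [] -> total []
At Alpha: gained ['T655F', 'P44N', 'K561C'] -> total ['K561C', 'P44N', 'T655F']
At Beta: gained ['Y847L', 'A901C'] -> total ['A901C', 'K561C', 'P44N', 'T655F', 'Y847L']

Answer: A901C,K561C,P44N,T655F,Y847L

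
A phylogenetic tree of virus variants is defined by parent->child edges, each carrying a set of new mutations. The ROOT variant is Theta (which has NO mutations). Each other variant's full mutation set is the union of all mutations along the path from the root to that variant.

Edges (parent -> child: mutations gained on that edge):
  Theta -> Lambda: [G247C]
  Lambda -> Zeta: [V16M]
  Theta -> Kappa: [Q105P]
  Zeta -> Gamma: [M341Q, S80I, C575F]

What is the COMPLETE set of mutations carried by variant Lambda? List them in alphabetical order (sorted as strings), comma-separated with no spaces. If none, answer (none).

Answer: G247C

Derivation:
At Theta: gained [] -> total []
At Lambda: gained ['G247C'] -> total ['G247C']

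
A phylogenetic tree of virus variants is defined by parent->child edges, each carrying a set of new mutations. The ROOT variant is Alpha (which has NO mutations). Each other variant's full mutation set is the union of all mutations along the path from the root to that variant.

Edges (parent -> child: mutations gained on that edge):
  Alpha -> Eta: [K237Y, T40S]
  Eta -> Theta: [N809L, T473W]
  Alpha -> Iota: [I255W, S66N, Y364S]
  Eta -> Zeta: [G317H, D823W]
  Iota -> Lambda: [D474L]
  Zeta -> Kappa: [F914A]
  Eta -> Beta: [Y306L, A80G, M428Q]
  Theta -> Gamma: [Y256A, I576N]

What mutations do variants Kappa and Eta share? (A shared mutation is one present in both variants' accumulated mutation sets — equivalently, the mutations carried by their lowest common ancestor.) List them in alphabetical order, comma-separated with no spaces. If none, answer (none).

Accumulating mutations along path to Kappa:
  At Alpha: gained [] -> total []
  At Eta: gained ['K237Y', 'T40S'] -> total ['K237Y', 'T40S']
  At Zeta: gained ['G317H', 'D823W'] -> total ['D823W', 'G317H', 'K237Y', 'T40S']
  At Kappa: gained ['F914A'] -> total ['D823W', 'F914A', 'G317H', 'K237Y', 'T40S']
Mutations(Kappa) = ['D823W', 'F914A', 'G317H', 'K237Y', 'T40S']
Accumulating mutations along path to Eta:
  At Alpha: gained [] -> total []
  At Eta: gained ['K237Y', 'T40S'] -> total ['K237Y', 'T40S']
Mutations(Eta) = ['K237Y', 'T40S']
Intersection: ['D823W', 'F914A', 'G317H', 'K237Y', 'T40S'] ∩ ['K237Y', 'T40S'] = ['K237Y', 'T40S']

Answer: K237Y,T40S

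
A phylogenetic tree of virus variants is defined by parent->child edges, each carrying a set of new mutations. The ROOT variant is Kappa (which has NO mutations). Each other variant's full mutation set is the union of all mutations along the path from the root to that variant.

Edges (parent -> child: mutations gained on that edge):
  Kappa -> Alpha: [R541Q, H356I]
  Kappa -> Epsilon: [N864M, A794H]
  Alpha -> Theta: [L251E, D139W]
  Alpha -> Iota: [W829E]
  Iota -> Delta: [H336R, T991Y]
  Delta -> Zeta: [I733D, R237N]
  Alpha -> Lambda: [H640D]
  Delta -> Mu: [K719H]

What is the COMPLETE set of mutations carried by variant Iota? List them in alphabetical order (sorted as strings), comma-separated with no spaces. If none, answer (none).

Answer: H356I,R541Q,W829E

Derivation:
At Kappa: gained [] -> total []
At Alpha: gained ['R541Q', 'H356I'] -> total ['H356I', 'R541Q']
At Iota: gained ['W829E'] -> total ['H356I', 'R541Q', 'W829E']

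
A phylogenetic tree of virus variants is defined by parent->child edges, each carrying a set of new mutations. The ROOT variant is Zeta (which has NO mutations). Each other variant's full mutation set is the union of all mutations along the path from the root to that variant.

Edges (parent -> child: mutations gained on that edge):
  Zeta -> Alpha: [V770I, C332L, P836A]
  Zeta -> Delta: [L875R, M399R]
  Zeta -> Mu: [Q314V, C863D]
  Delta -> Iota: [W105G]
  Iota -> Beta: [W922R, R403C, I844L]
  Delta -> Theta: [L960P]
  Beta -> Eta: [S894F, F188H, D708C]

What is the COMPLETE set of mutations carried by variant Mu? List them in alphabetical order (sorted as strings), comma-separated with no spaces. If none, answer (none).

Answer: C863D,Q314V

Derivation:
At Zeta: gained [] -> total []
At Mu: gained ['Q314V', 'C863D'] -> total ['C863D', 'Q314V']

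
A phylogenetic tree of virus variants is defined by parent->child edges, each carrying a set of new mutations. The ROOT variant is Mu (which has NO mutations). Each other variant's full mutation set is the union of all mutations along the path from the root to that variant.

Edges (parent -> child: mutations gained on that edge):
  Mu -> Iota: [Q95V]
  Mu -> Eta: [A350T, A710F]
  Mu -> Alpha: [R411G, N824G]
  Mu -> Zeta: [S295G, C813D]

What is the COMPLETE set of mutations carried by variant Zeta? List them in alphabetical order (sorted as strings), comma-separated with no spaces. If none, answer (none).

Answer: C813D,S295G

Derivation:
At Mu: gained [] -> total []
At Zeta: gained ['S295G', 'C813D'] -> total ['C813D', 'S295G']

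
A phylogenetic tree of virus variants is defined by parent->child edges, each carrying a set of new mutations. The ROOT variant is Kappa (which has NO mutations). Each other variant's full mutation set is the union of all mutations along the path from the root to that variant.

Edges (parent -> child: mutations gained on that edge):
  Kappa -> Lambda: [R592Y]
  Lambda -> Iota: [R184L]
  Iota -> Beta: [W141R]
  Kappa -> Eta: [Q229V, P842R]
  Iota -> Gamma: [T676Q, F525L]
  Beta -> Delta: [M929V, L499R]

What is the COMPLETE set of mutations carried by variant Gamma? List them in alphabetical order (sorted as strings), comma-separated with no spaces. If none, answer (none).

Answer: F525L,R184L,R592Y,T676Q

Derivation:
At Kappa: gained [] -> total []
At Lambda: gained ['R592Y'] -> total ['R592Y']
At Iota: gained ['R184L'] -> total ['R184L', 'R592Y']
At Gamma: gained ['T676Q', 'F525L'] -> total ['F525L', 'R184L', 'R592Y', 'T676Q']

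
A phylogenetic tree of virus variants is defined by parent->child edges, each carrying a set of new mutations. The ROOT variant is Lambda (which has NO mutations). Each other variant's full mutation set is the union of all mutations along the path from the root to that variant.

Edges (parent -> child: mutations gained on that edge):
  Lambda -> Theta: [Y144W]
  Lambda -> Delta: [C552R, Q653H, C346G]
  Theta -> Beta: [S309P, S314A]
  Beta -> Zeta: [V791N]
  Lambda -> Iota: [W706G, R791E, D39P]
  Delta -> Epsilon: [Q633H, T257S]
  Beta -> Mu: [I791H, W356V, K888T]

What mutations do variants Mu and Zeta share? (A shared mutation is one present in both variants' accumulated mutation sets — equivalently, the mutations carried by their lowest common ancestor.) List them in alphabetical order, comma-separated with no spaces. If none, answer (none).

Answer: S309P,S314A,Y144W

Derivation:
Accumulating mutations along path to Mu:
  At Lambda: gained [] -> total []
  At Theta: gained ['Y144W'] -> total ['Y144W']
  At Beta: gained ['S309P', 'S314A'] -> total ['S309P', 'S314A', 'Y144W']
  At Mu: gained ['I791H', 'W356V', 'K888T'] -> total ['I791H', 'K888T', 'S309P', 'S314A', 'W356V', 'Y144W']
Mutations(Mu) = ['I791H', 'K888T', 'S309P', 'S314A', 'W356V', 'Y144W']
Accumulating mutations along path to Zeta:
  At Lambda: gained [] -> total []
  At Theta: gained ['Y144W'] -> total ['Y144W']
  At Beta: gained ['S309P', 'S314A'] -> total ['S309P', 'S314A', 'Y144W']
  At Zeta: gained ['V791N'] -> total ['S309P', 'S314A', 'V791N', 'Y144W']
Mutations(Zeta) = ['S309P', 'S314A', 'V791N', 'Y144W']
Intersection: ['I791H', 'K888T', 'S309P', 'S314A', 'W356V', 'Y144W'] ∩ ['S309P', 'S314A', 'V791N', 'Y144W'] = ['S309P', 'S314A', 'Y144W']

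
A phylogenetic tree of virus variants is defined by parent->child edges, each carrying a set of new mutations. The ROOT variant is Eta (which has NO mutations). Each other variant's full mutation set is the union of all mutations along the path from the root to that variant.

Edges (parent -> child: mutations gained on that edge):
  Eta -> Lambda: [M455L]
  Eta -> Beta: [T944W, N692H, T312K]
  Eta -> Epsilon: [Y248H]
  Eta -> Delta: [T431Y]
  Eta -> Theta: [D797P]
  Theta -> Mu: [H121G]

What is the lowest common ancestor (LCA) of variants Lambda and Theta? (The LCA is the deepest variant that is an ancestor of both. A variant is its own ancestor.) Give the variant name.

Path from root to Lambda: Eta -> Lambda
  ancestors of Lambda: {Eta, Lambda}
Path from root to Theta: Eta -> Theta
  ancestors of Theta: {Eta, Theta}
Common ancestors: {Eta}
Walk up from Theta: Theta (not in ancestors of Lambda), Eta (in ancestors of Lambda)
Deepest common ancestor (LCA) = Eta

Answer: Eta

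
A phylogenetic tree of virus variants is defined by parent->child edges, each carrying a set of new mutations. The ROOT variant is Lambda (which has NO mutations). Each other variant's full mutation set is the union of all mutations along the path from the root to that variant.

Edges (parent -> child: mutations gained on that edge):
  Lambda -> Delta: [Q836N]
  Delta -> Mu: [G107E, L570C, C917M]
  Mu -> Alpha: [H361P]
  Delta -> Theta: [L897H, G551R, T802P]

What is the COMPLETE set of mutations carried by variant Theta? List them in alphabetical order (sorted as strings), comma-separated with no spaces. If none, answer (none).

At Lambda: gained [] -> total []
At Delta: gained ['Q836N'] -> total ['Q836N']
At Theta: gained ['L897H', 'G551R', 'T802P'] -> total ['G551R', 'L897H', 'Q836N', 'T802P']

Answer: G551R,L897H,Q836N,T802P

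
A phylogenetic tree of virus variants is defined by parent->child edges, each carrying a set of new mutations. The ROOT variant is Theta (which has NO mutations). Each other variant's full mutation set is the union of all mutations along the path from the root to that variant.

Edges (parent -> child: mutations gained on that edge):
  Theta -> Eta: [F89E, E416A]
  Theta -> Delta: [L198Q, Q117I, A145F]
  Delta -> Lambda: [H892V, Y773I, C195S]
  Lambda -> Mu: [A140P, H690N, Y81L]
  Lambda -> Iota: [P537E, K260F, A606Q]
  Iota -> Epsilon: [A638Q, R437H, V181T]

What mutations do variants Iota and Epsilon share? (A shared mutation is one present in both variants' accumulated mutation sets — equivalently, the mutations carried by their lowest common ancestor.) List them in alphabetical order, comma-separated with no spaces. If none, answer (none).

Accumulating mutations along path to Iota:
  At Theta: gained [] -> total []
  At Delta: gained ['L198Q', 'Q117I', 'A145F'] -> total ['A145F', 'L198Q', 'Q117I']
  At Lambda: gained ['H892V', 'Y773I', 'C195S'] -> total ['A145F', 'C195S', 'H892V', 'L198Q', 'Q117I', 'Y773I']
  At Iota: gained ['P537E', 'K260F', 'A606Q'] -> total ['A145F', 'A606Q', 'C195S', 'H892V', 'K260F', 'L198Q', 'P537E', 'Q117I', 'Y773I']
Mutations(Iota) = ['A145F', 'A606Q', 'C195S', 'H892V', 'K260F', 'L198Q', 'P537E', 'Q117I', 'Y773I']
Accumulating mutations along path to Epsilon:
  At Theta: gained [] -> total []
  At Delta: gained ['L198Q', 'Q117I', 'A145F'] -> total ['A145F', 'L198Q', 'Q117I']
  At Lambda: gained ['H892V', 'Y773I', 'C195S'] -> total ['A145F', 'C195S', 'H892V', 'L198Q', 'Q117I', 'Y773I']
  At Iota: gained ['P537E', 'K260F', 'A606Q'] -> total ['A145F', 'A606Q', 'C195S', 'H892V', 'K260F', 'L198Q', 'P537E', 'Q117I', 'Y773I']
  At Epsilon: gained ['A638Q', 'R437H', 'V181T'] -> total ['A145F', 'A606Q', 'A638Q', 'C195S', 'H892V', 'K260F', 'L198Q', 'P537E', 'Q117I', 'R437H', 'V181T', 'Y773I']
Mutations(Epsilon) = ['A145F', 'A606Q', 'A638Q', 'C195S', 'H892V', 'K260F', 'L198Q', 'P537E', 'Q117I', 'R437H', 'V181T', 'Y773I']
Intersection: ['A145F', 'A606Q', 'C195S', 'H892V', 'K260F', 'L198Q', 'P537E', 'Q117I', 'Y773I'] ∩ ['A145F', 'A606Q', 'A638Q', 'C195S', 'H892V', 'K260F', 'L198Q', 'P537E', 'Q117I', 'R437H', 'V181T', 'Y773I'] = ['A145F', 'A606Q', 'C195S', 'H892V', 'K260F', 'L198Q', 'P537E', 'Q117I', 'Y773I']

Answer: A145F,A606Q,C195S,H892V,K260F,L198Q,P537E,Q117I,Y773I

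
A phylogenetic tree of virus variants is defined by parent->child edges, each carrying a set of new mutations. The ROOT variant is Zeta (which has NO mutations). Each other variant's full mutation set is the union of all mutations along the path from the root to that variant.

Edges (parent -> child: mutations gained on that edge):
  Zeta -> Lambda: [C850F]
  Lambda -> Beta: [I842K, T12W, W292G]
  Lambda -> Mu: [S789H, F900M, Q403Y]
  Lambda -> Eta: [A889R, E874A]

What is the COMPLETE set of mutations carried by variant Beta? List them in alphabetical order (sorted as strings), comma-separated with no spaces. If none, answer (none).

At Zeta: gained [] -> total []
At Lambda: gained ['C850F'] -> total ['C850F']
At Beta: gained ['I842K', 'T12W', 'W292G'] -> total ['C850F', 'I842K', 'T12W', 'W292G']

Answer: C850F,I842K,T12W,W292G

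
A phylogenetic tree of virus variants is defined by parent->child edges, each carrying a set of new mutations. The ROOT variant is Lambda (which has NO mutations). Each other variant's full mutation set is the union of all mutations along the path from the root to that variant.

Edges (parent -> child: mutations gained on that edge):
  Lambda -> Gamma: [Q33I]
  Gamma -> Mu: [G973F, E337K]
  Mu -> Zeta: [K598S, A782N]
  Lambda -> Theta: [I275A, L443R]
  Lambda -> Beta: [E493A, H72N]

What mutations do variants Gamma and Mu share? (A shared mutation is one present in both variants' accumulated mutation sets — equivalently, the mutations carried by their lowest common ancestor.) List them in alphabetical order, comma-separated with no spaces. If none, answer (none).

Accumulating mutations along path to Gamma:
  At Lambda: gained [] -> total []
  At Gamma: gained ['Q33I'] -> total ['Q33I']
Mutations(Gamma) = ['Q33I']
Accumulating mutations along path to Mu:
  At Lambda: gained [] -> total []
  At Gamma: gained ['Q33I'] -> total ['Q33I']
  At Mu: gained ['G973F', 'E337K'] -> total ['E337K', 'G973F', 'Q33I']
Mutations(Mu) = ['E337K', 'G973F', 'Q33I']
Intersection: ['Q33I'] ∩ ['E337K', 'G973F', 'Q33I'] = ['Q33I']

Answer: Q33I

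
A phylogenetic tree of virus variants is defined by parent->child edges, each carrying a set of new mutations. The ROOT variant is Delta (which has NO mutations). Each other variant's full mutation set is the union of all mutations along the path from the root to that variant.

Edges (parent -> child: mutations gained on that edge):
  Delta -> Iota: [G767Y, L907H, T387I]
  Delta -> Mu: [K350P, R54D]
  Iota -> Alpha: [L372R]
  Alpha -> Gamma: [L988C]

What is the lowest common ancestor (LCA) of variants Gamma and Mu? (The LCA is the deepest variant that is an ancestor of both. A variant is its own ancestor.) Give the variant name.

Answer: Delta

Derivation:
Path from root to Gamma: Delta -> Iota -> Alpha -> Gamma
  ancestors of Gamma: {Delta, Iota, Alpha, Gamma}
Path from root to Mu: Delta -> Mu
  ancestors of Mu: {Delta, Mu}
Common ancestors: {Delta}
Walk up from Mu: Mu (not in ancestors of Gamma), Delta (in ancestors of Gamma)
Deepest common ancestor (LCA) = Delta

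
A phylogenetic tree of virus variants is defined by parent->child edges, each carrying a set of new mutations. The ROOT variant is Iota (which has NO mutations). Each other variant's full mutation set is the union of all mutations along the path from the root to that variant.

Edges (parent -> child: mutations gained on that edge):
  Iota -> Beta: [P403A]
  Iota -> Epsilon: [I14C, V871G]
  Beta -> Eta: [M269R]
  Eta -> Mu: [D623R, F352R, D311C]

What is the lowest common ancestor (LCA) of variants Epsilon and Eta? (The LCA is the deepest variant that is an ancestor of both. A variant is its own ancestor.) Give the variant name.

Path from root to Epsilon: Iota -> Epsilon
  ancestors of Epsilon: {Iota, Epsilon}
Path from root to Eta: Iota -> Beta -> Eta
  ancestors of Eta: {Iota, Beta, Eta}
Common ancestors: {Iota}
Walk up from Eta: Eta (not in ancestors of Epsilon), Beta (not in ancestors of Epsilon), Iota (in ancestors of Epsilon)
Deepest common ancestor (LCA) = Iota

Answer: Iota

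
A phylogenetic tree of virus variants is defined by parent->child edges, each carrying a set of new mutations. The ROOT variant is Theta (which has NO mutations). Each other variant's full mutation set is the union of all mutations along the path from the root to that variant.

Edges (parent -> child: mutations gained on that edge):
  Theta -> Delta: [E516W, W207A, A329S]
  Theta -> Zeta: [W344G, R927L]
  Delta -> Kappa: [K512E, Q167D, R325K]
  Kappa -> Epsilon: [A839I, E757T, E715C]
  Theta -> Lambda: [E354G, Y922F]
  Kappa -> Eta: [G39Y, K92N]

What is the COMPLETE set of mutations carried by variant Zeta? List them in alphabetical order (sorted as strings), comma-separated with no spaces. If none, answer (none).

At Theta: gained [] -> total []
At Zeta: gained ['W344G', 'R927L'] -> total ['R927L', 'W344G']

Answer: R927L,W344G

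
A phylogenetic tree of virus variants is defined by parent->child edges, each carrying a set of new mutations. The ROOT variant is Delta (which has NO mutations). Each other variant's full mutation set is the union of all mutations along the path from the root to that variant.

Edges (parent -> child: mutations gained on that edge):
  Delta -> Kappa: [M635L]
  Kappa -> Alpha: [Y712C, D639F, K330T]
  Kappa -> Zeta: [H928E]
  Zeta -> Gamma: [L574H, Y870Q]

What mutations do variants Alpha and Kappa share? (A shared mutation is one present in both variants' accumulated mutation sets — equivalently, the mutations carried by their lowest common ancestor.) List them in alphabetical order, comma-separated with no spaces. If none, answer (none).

Answer: M635L

Derivation:
Accumulating mutations along path to Alpha:
  At Delta: gained [] -> total []
  At Kappa: gained ['M635L'] -> total ['M635L']
  At Alpha: gained ['Y712C', 'D639F', 'K330T'] -> total ['D639F', 'K330T', 'M635L', 'Y712C']
Mutations(Alpha) = ['D639F', 'K330T', 'M635L', 'Y712C']
Accumulating mutations along path to Kappa:
  At Delta: gained [] -> total []
  At Kappa: gained ['M635L'] -> total ['M635L']
Mutations(Kappa) = ['M635L']
Intersection: ['D639F', 'K330T', 'M635L', 'Y712C'] ∩ ['M635L'] = ['M635L']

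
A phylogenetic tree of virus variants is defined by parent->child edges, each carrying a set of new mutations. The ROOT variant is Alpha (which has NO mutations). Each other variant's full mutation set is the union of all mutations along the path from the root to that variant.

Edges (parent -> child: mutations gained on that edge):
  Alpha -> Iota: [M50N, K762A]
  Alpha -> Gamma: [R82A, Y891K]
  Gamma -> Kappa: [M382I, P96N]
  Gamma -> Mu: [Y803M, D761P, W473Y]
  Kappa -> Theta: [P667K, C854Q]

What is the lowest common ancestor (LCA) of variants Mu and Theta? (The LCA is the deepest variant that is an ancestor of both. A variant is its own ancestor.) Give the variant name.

Path from root to Mu: Alpha -> Gamma -> Mu
  ancestors of Mu: {Alpha, Gamma, Mu}
Path from root to Theta: Alpha -> Gamma -> Kappa -> Theta
  ancestors of Theta: {Alpha, Gamma, Kappa, Theta}
Common ancestors: {Alpha, Gamma}
Walk up from Theta: Theta (not in ancestors of Mu), Kappa (not in ancestors of Mu), Gamma (in ancestors of Mu), Alpha (in ancestors of Mu)
Deepest common ancestor (LCA) = Gamma

Answer: Gamma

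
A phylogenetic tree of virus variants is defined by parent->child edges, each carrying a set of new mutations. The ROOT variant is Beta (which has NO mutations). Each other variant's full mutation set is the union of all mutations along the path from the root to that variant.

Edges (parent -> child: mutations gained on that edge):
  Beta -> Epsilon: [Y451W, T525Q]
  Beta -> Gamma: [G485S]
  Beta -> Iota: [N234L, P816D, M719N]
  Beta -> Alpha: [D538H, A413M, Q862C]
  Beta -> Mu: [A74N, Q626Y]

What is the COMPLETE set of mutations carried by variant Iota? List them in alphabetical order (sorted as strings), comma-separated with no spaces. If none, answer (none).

At Beta: gained [] -> total []
At Iota: gained ['N234L', 'P816D', 'M719N'] -> total ['M719N', 'N234L', 'P816D']

Answer: M719N,N234L,P816D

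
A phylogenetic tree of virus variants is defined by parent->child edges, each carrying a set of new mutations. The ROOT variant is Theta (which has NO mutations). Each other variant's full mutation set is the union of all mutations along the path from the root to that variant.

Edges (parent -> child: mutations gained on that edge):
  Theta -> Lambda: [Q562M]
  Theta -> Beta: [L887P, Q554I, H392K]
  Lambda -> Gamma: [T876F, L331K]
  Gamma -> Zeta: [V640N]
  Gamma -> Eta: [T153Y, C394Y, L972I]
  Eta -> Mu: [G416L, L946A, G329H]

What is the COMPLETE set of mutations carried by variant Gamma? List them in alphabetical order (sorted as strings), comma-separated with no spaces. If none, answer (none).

Answer: L331K,Q562M,T876F

Derivation:
At Theta: gained [] -> total []
At Lambda: gained ['Q562M'] -> total ['Q562M']
At Gamma: gained ['T876F', 'L331K'] -> total ['L331K', 'Q562M', 'T876F']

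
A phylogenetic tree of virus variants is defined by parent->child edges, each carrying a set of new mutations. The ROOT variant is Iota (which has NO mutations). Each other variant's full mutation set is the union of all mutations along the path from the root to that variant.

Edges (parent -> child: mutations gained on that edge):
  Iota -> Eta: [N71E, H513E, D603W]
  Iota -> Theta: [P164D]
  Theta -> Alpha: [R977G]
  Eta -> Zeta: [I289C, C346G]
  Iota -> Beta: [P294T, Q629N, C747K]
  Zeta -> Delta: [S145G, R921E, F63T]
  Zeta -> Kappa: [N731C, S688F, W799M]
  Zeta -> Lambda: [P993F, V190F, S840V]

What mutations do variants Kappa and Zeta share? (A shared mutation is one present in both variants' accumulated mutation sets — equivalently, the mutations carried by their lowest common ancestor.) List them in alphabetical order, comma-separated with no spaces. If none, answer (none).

Answer: C346G,D603W,H513E,I289C,N71E

Derivation:
Accumulating mutations along path to Kappa:
  At Iota: gained [] -> total []
  At Eta: gained ['N71E', 'H513E', 'D603W'] -> total ['D603W', 'H513E', 'N71E']
  At Zeta: gained ['I289C', 'C346G'] -> total ['C346G', 'D603W', 'H513E', 'I289C', 'N71E']
  At Kappa: gained ['N731C', 'S688F', 'W799M'] -> total ['C346G', 'D603W', 'H513E', 'I289C', 'N71E', 'N731C', 'S688F', 'W799M']
Mutations(Kappa) = ['C346G', 'D603W', 'H513E', 'I289C', 'N71E', 'N731C', 'S688F', 'W799M']
Accumulating mutations along path to Zeta:
  At Iota: gained [] -> total []
  At Eta: gained ['N71E', 'H513E', 'D603W'] -> total ['D603W', 'H513E', 'N71E']
  At Zeta: gained ['I289C', 'C346G'] -> total ['C346G', 'D603W', 'H513E', 'I289C', 'N71E']
Mutations(Zeta) = ['C346G', 'D603W', 'H513E', 'I289C', 'N71E']
Intersection: ['C346G', 'D603W', 'H513E', 'I289C', 'N71E', 'N731C', 'S688F', 'W799M'] ∩ ['C346G', 'D603W', 'H513E', 'I289C', 'N71E'] = ['C346G', 'D603W', 'H513E', 'I289C', 'N71E']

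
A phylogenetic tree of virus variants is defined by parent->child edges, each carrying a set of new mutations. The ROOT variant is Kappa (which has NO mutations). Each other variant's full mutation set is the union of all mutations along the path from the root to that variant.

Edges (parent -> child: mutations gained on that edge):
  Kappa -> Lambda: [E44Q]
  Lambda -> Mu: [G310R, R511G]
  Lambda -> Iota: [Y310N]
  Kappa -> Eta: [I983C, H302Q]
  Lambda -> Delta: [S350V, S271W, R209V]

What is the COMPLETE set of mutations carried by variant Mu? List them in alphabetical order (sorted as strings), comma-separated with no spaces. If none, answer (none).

At Kappa: gained [] -> total []
At Lambda: gained ['E44Q'] -> total ['E44Q']
At Mu: gained ['G310R', 'R511G'] -> total ['E44Q', 'G310R', 'R511G']

Answer: E44Q,G310R,R511G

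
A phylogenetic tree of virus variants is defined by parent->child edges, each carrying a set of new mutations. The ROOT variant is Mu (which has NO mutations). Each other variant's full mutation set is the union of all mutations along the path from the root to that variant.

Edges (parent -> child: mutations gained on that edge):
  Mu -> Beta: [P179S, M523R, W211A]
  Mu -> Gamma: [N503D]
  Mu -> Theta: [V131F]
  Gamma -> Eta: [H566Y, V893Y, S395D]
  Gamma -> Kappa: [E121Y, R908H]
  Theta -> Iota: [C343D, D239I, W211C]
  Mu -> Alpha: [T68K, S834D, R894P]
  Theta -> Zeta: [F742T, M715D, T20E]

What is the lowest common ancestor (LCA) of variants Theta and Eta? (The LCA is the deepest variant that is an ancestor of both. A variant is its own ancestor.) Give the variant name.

Answer: Mu

Derivation:
Path from root to Theta: Mu -> Theta
  ancestors of Theta: {Mu, Theta}
Path from root to Eta: Mu -> Gamma -> Eta
  ancestors of Eta: {Mu, Gamma, Eta}
Common ancestors: {Mu}
Walk up from Eta: Eta (not in ancestors of Theta), Gamma (not in ancestors of Theta), Mu (in ancestors of Theta)
Deepest common ancestor (LCA) = Mu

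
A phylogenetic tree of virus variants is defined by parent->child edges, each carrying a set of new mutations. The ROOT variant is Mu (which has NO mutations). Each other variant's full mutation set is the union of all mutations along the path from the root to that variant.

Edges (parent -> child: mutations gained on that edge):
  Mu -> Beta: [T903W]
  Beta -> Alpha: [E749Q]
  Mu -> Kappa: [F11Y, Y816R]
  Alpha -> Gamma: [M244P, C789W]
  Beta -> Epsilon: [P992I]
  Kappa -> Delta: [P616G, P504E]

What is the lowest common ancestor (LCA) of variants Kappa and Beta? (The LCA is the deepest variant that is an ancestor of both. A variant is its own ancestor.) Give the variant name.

Answer: Mu

Derivation:
Path from root to Kappa: Mu -> Kappa
  ancestors of Kappa: {Mu, Kappa}
Path from root to Beta: Mu -> Beta
  ancestors of Beta: {Mu, Beta}
Common ancestors: {Mu}
Walk up from Beta: Beta (not in ancestors of Kappa), Mu (in ancestors of Kappa)
Deepest common ancestor (LCA) = Mu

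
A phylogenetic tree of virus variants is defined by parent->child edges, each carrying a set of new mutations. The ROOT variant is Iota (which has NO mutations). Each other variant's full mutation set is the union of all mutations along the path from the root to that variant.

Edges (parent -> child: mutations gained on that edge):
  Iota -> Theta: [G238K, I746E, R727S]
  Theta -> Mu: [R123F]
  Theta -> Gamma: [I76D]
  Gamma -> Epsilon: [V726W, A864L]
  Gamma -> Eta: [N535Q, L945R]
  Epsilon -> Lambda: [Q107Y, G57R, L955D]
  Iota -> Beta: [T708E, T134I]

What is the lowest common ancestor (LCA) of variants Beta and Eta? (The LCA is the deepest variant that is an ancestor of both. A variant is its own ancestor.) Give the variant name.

Path from root to Beta: Iota -> Beta
  ancestors of Beta: {Iota, Beta}
Path from root to Eta: Iota -> Theta -> Gamma -> Eta
  ancestors of Eta: {Iota, Theta, Gamma, Eta}
Common ancestors: {Iota}
Walk up from Eta: Eta (not in ancestors of Beta), Gamma (not in ancestors of Beta), Theta (not in ancestors of Beta), Iota (in ancestors of Beta)
Deepest common ancestor (LCA) = Iota

Answer: Iota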